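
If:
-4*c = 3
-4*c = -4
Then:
No Solution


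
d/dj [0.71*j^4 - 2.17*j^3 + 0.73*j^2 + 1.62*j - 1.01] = 2.84*j^3 - 6.51*j^2 + 1.46*j + 1.62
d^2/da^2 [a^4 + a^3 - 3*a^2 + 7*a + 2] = 12*a^2 + 6*a - 6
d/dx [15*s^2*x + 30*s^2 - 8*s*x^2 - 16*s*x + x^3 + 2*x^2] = 15*s^2 - 16*s*x - 16*s + 3*x^2 + 4*x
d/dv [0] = 0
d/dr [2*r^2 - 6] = 4*r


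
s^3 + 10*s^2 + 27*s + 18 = (s + 1)*(s + 3)*(s + 6)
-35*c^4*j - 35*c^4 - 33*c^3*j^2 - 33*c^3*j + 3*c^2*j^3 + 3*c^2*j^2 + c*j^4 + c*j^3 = (-5*c + j)*(c + j)*(7*c + j)*(c*j + c)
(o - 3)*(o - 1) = o^2 - 4*o + 3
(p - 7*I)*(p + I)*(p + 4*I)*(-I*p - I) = -I*p^4 - 2*p^3 - I*p^3 - 2*p^2 - 31*I*p^2 + 28*p - 31*I*p + 28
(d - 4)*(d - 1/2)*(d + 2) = d^3 - 5*d^2/2 - 7*d + 4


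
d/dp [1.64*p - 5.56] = 1.64000000000000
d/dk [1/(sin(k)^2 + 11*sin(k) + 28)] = -(2*sin(k) + 11)*cos(k)/(sin(k)^2 + 11*sin(k) + 28)^2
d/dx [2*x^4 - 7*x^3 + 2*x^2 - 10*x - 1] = 8*x^3 - 21*x^2 + 4*x - 10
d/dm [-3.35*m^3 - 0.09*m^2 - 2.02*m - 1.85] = -10.05*m^2 - 0.18*m - 2.02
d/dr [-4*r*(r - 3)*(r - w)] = -12*r^2 + 8*r*w + 24*r - 12*w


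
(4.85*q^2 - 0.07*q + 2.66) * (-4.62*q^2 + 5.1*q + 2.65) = -22.407*q^4 + 25.0584*q^3 + 0.206299999999998*q^2 + 13.3805*q + 7.049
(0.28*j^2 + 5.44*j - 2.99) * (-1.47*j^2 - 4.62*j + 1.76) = -0.4116*j^4 - 9.2904*j^3 - 20.2447*j^2 + 23.3882*j - 5.2624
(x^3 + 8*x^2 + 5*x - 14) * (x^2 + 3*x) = x^5 + 11*x^4 + 29*x^3 + x^2 - 42*x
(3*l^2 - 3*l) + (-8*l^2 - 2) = -5*l^2 - 3*l - 2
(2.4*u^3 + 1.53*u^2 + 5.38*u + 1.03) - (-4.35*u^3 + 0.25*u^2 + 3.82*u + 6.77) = 6.75*u^3 + 1.28*u^2 + 1.56*u - 5.74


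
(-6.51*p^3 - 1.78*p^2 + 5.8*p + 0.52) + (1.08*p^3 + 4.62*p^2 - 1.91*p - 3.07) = -5.43*p^3 + 2.84*p^2 + 3.89*p - 2.55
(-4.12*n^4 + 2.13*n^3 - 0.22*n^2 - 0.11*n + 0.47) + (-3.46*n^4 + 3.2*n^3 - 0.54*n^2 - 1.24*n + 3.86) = -7.58*n^4 + 5.33*n^3 - 0.76*n^2 - 1.35*n + 4.33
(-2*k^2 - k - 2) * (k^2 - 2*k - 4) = -2*k^4 + 3*k^3 + 8*k^2 + 8*k + 8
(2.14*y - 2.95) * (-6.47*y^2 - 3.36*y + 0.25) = -13.8458*y^3 + 11.8961*y^2 + 10.447*y - 0.7375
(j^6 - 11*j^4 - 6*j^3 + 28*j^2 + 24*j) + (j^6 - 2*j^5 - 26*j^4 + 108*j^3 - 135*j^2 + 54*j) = 2*j^6 - 2*j^5 - 37*j^4 + 102*j^3 - 107*j^2 + 78*j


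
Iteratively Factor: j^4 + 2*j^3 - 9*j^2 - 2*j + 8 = (j + 4)*(j^3 - 2*j^2 - j + 2) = (j - 1)*(j + 4)*(j^2 - j - 2) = (j - 2)*(j - 1)*(j + 4)*(j + 1)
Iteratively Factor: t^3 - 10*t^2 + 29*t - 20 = (t - 4)*(t^2 - 6*t + 5) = (t - 5)*(t - 4)*(t - 1)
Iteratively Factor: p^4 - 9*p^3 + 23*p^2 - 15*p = (p - 3)*(p^3 - 6*p^2 + 5*p) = (p - 5)*(p - 3)*(p^2 - p) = (p - 5)*(p - 3)*(p - 1)*(p)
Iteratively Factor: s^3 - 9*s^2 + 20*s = (s - 4)*(s^2 - 5*s) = s*(s - 4)*(s - 5)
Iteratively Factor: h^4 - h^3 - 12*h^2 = (h + 3)*(h^3 - 4*h^2) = h*(h + 3)*(h^2 - 4*h) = h*(h - 4)*(h + 3)*(h)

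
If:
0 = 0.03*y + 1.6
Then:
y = -53.33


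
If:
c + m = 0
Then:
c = -m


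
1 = 1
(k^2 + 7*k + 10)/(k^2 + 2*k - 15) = (k + 2)/(k - 3)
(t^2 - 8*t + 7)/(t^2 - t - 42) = (t - 1)/(t + 6)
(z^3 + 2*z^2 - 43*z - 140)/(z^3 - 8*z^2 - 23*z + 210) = (z + 4)/(z - 6)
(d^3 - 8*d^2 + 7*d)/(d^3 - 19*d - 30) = d*(-d^2 + 8*d - 7)/(-d^3 + 19*d + 30)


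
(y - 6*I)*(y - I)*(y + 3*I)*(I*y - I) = I*y^4 + 4*y^3 - I*y^3 - 4*y^2 + 15*I*y^2 + 18*y - 15*I*y - 18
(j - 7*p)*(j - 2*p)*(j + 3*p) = j^3 - 6*j^2*p - 13*j*p^2 + 42*p^3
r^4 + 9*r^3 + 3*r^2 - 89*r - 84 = (r - 3)*(r + 1)*(r + 4)*(r + 7)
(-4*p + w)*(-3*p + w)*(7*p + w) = 84*p^3 - 37*p^2*w + w^3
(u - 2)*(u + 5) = u^2 + 3*u - 10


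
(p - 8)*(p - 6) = p^2 - 14*p + 48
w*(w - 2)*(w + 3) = w^3 + w^2 - 6*w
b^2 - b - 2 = (b - 2)*(b + 1)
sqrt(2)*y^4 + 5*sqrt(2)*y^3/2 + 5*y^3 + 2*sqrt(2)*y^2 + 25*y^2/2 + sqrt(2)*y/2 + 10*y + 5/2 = (y + 1/2)*(y + 1)*(y + 5*sqrt(2)/2)*(sqrt(2)*y + sqrt(2))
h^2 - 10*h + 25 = (h - 5)^2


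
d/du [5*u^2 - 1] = 10*u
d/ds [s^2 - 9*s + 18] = 2*s - 9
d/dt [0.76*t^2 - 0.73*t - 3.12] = 1.52*t - 0.73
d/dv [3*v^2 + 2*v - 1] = 6*v + 2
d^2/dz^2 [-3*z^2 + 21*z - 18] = -6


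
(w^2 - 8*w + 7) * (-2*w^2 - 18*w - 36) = -2*w^4 - 2*w^3 + 94*w^2 + 162*w - 252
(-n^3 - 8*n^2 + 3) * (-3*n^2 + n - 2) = 3*n^5 + 23*n^4 - 6*n^3 + 7*n^2 + 3*n - 6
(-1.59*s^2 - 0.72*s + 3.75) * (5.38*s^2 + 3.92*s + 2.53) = -8.5542*s^4 - 10.1064*s^3 + 13.3299*s^2 + 12.8784*s + 9.4875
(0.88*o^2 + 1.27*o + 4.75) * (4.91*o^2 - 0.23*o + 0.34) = 4.3208*o^4 + 6.0333*o^3 + 23.3296*o^2 - 0.6607*o + 1.615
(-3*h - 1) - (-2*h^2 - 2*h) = 2*h^2 - h - 1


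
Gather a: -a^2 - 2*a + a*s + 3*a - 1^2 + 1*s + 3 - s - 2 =-a^2 + a*(s + 1)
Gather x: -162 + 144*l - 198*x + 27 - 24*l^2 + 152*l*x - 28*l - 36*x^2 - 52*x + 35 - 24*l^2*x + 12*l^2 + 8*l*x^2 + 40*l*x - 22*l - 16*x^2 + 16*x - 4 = -12*l^2 + 94*l + x^2*(8*l - 52) + x*(-24*l^2 + 192*l - 234) - 104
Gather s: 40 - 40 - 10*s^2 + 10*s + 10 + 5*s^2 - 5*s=-5*s^2 + 5*s + 10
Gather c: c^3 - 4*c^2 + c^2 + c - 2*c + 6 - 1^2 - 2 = c^3 - 3*c^2 - c + 3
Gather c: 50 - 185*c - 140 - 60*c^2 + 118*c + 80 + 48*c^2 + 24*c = -12*c^2 - 43*c - 10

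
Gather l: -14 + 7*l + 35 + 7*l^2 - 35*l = 7*l^2 - 28*l + 21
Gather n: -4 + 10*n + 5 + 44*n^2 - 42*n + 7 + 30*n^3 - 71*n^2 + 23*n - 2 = 30*n^3 - 27*n^2 - 9*n + 6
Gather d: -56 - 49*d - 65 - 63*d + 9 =-112*d - 112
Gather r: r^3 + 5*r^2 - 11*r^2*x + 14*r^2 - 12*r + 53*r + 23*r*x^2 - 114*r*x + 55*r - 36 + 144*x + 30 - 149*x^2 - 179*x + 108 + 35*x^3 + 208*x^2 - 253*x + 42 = r^3 + r^2*(19 - 11*x) + r*(23*x^2 - 114*x + 96) + 35*x^3 + 59*x^2 - 288*x + 144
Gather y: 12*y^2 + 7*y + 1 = 12*y^2 + 7*y + 1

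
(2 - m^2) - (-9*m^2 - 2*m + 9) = 8*m^2 + 2*m - 7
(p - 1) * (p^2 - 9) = p^3 - p^2 - 9*p + 9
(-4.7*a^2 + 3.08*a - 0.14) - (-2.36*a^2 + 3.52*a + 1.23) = -2.34*a^2 - 0.44*a - 1.37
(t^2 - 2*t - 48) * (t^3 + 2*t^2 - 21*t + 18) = t^5 - 73*t^3 - 36*t^2 + 972*t - 864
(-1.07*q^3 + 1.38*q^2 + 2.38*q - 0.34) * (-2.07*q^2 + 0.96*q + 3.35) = 2.2149*q^5 - 3.8838*q^4 - 7.1863*q^3 + 7.6116*q^2 + 7.6466*q - 1.139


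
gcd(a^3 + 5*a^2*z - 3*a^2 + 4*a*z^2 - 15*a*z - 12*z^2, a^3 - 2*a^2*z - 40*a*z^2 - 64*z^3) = a + 4*z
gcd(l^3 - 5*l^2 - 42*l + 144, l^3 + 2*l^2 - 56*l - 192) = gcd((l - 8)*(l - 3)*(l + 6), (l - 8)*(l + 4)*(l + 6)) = l^2 - 2*l - 48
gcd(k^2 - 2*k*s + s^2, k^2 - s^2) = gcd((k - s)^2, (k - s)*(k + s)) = -k + s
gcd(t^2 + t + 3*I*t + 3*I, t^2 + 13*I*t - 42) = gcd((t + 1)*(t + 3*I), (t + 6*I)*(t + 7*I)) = 1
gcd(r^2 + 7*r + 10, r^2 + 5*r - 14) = 1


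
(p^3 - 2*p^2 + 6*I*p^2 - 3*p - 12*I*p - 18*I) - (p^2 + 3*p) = p^3 - 3*p^2 + 6*I*p^2 - 6*p - 12*I*p - 18*I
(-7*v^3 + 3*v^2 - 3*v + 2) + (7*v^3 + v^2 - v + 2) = 4*v^2 - 4*v + 4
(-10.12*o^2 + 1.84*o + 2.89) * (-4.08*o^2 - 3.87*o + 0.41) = 41.2896*o^4 + 31.6572*o^3 - 23.0612*o^2 - 10.4299*o + 1.1849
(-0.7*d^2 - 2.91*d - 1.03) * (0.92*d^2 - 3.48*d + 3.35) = -0.644*d^4 - 0.241200000000001*d^3 + 6.8342*d^2 - 6.1641*d - 3.4505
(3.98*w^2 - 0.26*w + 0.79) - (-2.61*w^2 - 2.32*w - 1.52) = 6.59*w^2 + 2.06*w + 2.31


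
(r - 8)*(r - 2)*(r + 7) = r^3 - 3*r^2 - 54*r + 112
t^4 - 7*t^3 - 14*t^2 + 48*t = t*(t - 8)*(t - 2)*(t + 3)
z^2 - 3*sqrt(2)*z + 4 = (z - 2*sqrt(2))*(z - sqrt(2))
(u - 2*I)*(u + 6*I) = u^2 + 4*I*u + 12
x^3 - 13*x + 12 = (x - 3)*(x - 1)*(x + 4)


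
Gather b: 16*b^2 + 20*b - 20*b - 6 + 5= 16*b^2 - 1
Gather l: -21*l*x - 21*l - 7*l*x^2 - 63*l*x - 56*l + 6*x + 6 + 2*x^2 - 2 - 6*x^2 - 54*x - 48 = l*(-7*x^2 - 84*x - 77) - 4*x^2 - 48*x - 44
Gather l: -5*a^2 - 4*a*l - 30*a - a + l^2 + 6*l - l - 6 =-5*a^2 - 31*a + l^2 + l*(5 - 4*a) - 6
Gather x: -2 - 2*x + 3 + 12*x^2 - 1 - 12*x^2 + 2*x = 0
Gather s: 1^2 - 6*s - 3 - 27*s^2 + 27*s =-27*s^2 + 21*s - 2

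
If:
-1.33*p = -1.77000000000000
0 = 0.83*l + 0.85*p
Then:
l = -1.36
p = 1.33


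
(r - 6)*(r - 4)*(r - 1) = r^3 - 11*r^2 + 34*r - 24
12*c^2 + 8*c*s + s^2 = (2*c + s)*(6*c + s)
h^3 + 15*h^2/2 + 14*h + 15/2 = (h + 1)*(h + 3/2)*(h + 5)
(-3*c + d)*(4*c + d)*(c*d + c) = -12*c^3*d - 12*c^3 + c^2*d^2 + c^2*d + c*d^3 + c*d^2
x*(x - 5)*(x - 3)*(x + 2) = x^4 - 6*x^3 - x^2 + 30*x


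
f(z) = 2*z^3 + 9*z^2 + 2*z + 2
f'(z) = 6*z^2 + 18*z + 2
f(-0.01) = 1.98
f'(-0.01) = 1.82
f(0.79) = 10.18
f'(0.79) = 19.96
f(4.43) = 361.36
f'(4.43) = 199.49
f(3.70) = 233.92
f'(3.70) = 150.74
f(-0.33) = 2.25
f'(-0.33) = -3.29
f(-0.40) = 2.51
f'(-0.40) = -4.24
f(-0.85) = 5.57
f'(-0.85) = -8.96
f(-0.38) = 2.43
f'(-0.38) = -3.97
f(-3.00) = 23.00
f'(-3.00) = 2.00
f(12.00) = 4778.00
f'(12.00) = 1082.00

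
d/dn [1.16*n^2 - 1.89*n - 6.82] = 2.32*n - 1.89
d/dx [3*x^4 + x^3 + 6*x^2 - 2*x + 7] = 12*x^3 + 3*x^2 + 12*x - 2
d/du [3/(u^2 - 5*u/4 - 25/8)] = 48*(5 - 8*u)/(-8*u^2 + 10*u + 25)^2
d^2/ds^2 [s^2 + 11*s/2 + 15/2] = 2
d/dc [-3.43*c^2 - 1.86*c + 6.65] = -6.86*c - 1.86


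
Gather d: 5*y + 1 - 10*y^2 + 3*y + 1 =-10*y^2 + 8*y + 2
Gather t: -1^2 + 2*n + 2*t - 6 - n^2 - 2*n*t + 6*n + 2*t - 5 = -n^2 + 8*n + t*(4 - 2*n) - 12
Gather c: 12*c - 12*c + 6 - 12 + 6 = 0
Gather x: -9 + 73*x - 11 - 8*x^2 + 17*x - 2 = -8*x^2 + 90*x - 22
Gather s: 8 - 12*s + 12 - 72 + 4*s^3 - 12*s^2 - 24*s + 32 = 4*s^3 - 12*s^2 - 36*s - 20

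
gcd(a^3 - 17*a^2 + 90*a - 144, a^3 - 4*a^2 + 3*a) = a - 3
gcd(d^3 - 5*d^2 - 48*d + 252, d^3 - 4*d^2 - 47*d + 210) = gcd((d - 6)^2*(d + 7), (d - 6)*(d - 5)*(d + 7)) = d^2 + d - 42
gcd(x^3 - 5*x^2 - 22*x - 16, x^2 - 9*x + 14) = 1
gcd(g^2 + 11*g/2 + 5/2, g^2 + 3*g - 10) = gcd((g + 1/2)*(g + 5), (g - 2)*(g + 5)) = g + 5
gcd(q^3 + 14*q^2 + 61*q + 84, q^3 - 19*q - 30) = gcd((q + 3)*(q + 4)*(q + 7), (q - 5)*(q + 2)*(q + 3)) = q + 3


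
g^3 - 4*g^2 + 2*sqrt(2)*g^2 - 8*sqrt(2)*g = g*(g - 4)*(g + 2*sqrt(2))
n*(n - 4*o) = n^2 - 4*n*o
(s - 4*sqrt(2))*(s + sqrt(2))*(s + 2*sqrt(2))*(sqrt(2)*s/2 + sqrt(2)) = sqrt(2)*s^4/2 - s^3 + sqrt(2)*s^3 - 10*sqrt(2)*s^2 - 2*s^2 - 20*sqrt(2)*s - 16*s - 32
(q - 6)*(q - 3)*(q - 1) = q^3 - 10*q^2 + 27*q - 18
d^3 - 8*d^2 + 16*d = d*(d - 4)^2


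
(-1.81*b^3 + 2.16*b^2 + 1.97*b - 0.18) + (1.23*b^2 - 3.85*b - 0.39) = -1.81*b^3 + 3.39*b^2 - 1.88*b - 0.57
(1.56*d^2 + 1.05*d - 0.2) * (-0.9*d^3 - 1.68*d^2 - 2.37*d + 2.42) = -1.404*d^5 - 3.5658*d^4 - 5.2812*d^3 + 1.6227*d^2 + 3.015*d - 0.484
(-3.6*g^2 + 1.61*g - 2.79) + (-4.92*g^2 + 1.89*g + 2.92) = -8.52*g^2 + 3.5*g + 0.13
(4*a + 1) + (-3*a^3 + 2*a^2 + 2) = -3*a^3 + 2*a^2 + 4*a + 3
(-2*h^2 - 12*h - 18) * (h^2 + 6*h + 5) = -2*h^4 - 24*h^3 - 100*h^2 - 168*h - 90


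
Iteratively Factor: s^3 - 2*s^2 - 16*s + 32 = (s - 4)*(s^2 + 2*s - 8) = (s - 4)*(s + 4)*(s - 2)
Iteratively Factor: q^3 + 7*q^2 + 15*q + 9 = (q + 3)*(q^2 + 4*q + 3) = (q + 1)*(q + 3)*(q + 3)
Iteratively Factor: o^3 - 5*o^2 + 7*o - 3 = (o - 1)*(o^2 - 4*o + 3) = (o - 3)*(o - 1)*(o - 1)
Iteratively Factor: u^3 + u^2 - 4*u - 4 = (u + 2)*(u^2 - u - 2) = (u + 1)*(u + 2)*(u - 2)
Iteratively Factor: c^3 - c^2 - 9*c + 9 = (c + 3)*(c^2 - 4*c + 3) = (c - 1)*(c + 3)*(c - 3)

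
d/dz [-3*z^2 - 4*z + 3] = -6*z - 4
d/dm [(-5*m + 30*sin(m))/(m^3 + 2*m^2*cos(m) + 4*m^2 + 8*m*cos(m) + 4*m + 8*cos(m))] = 5*((m + 2)^2*(m + 2*cos(m))*(6*cos(m) - 1) + (m - 6*sin(m))*(-2*m^2*sin(m) + 3*m^2 - 4*m*sin(m) + 4*sqrt(2)*m*cos(m + pi/4) + 8*m + 8*sqrt(2)*cos(m + pi/4) + 4))/((m + 2)^4*(m + 2*cos(m))^2)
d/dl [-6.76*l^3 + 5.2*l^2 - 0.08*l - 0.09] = -20.28*l^2 + 10.4*l - 0.08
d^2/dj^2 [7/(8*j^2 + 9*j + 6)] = 14*(-64*j^2 - 72*j + (16*j + 9)^2 - 48)/(8*j^2 + 9*j + 6)^3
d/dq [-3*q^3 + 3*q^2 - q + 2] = -9*q^2 + 6*q - 1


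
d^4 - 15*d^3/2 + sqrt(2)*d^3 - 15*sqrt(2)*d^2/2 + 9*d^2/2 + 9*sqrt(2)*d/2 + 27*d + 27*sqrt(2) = (d - 6)*(d - 3)*(d + 3/2)*(d + sqrt(2))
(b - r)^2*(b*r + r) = b^3*r - 2*b^2*r^2 + b^2*r + b*r^3 - 2*b*r^2 + r^3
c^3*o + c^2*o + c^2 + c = c*(c + 1)*(c*o + 1)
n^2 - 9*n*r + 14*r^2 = (n - 7*r)*(n - 2*r)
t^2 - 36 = (t - 6)*(t + 6)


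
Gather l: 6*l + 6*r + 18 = 6*l + 6*r + 18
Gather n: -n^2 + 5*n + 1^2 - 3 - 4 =-n^2 + 5*n - 6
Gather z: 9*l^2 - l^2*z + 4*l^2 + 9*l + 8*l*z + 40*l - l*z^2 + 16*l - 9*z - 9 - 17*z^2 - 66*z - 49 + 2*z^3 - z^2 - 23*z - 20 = 13*l^2 + 65*l + 2*z^3 + z^2*(-l - 18) + z*(-l^2 + 8*l - 98) - 78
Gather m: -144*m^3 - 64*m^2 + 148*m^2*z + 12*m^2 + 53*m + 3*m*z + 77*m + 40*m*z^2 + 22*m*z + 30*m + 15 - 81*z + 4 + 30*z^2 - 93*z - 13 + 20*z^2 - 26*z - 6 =-144*m^3 + m^2*(148*z - 52) + m*(40*z^2 + 25*z + 160) + 50*z^2 - 200*z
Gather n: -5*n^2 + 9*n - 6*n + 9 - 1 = -5*n^2 + 3*n + 8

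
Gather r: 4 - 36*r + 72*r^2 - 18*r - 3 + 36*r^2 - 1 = 108*r^2 - 54*r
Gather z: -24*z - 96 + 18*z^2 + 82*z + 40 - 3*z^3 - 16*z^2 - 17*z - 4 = -3*z^3 + 2*z^2 + 41*z - 60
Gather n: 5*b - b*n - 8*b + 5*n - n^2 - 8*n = -3*b - n^2 + n*(-b - 3)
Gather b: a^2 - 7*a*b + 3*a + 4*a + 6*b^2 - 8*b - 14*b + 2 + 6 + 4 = a^2 + 7*a + 6*b^2 + b*(-7*a - 22) + 12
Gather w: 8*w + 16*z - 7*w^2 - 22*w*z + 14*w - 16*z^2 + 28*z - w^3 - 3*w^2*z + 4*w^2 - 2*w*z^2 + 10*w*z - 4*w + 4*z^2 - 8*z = -w^3 + w^2*(-3*z - 3) + w*(-2*z^2 - 12*z + 18) - 12*z^2 + 36*z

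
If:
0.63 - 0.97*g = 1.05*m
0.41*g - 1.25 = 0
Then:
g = 3.05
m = -2.22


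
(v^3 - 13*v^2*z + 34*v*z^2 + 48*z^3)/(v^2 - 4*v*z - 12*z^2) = (v^2 - 7*v*z - 8*z^2)/(v + 2*z)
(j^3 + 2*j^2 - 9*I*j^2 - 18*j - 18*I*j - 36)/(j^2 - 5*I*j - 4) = (j^3 + j^2*(2 - 9*I) - 18*j*(1 + I) - 36)/(j^2 - 5*I*j - 4)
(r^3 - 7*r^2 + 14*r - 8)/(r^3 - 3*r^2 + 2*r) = (r - 4)/r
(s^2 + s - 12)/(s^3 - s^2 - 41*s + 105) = (s + 4)/(s^2 + 2*s - 35)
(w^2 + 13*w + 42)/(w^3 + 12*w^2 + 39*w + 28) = (w + 6)/(w^2 + 5*w + 4)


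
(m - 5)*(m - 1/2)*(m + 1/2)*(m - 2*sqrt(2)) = m^4 - 5*m^3 - 2*sqrt(2)*m^3 - m^2/4 + 10*sqrt(2)*m^2 + sqrt(2)*m/2 + 5*m/4 - 5*sqrt(2)/2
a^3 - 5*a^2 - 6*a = a*(a - 6)*(a + 1)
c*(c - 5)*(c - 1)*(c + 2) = c^4 - 4*c^3 - 7*c^2 + 10*c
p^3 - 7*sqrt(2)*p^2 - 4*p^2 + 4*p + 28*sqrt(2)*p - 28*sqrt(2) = (p - 2)^2*(p - 7*sqrt(2))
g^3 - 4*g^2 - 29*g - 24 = (g - 8)*(g + 1)*(g + 3)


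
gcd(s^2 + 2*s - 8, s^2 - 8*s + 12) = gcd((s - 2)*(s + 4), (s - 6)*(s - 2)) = s - 2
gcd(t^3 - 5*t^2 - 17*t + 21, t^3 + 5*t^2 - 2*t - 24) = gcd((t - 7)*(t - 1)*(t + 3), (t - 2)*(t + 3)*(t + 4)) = t + 3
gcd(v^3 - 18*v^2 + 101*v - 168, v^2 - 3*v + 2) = 1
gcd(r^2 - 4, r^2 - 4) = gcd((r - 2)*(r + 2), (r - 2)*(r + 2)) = r^2 - 4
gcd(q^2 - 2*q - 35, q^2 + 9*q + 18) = 1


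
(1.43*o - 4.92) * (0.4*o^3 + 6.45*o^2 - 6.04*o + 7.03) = 0.572*o^4 + 7.2555*o^3 - 40.3712*o^2 + 39.7697*o - 34.5876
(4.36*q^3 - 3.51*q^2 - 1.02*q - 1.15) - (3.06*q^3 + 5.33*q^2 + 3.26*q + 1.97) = 1.3*q^3 - 8.84*q^2 - 4.28*q - 3.12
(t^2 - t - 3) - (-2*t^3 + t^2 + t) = 2*t^3 - 2*t - 3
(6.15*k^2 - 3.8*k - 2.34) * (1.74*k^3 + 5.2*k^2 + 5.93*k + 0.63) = 10.701*k^5 + 25.368*k^4 + 12.6379*k^3 - 30.8275*k^2 - 16.2702*k - 1.4742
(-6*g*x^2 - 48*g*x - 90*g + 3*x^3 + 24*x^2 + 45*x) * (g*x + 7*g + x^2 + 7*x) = -6*g^2*x^3 - 90*g^2*x^2 - 426*g^2*x - 630*g^2 - 3*g*x^4 - 45*g*x^3 - 213*g*x^2 - 315*g*x + 3*x^5 + 45*x^4 + 213*x^3 + 315*x^2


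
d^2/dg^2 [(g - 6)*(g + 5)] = 2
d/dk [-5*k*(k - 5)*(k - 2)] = -15*k^2 + 70*k - 50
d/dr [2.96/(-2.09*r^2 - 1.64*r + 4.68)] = (12.3728*r + 4.8544)/(2.09*r^2 + 1.64*r - 4.68)^2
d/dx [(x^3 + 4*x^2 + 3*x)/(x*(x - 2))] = (x^2 - 4*x - 11)/(x^2 - 4*x + 4)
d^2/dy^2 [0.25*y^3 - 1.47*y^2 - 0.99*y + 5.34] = 1.5*y - 2.94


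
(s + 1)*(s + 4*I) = s^2 + s + 4*I*s + 4*I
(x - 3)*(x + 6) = x^2 + 3*x - 18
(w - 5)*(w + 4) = w^2 - w - 20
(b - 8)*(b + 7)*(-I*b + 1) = -I*b^3 + b^2 + I*b^2 - b + 56*I*b - 56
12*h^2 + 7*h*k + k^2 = (3*h + k)*(4*h + k)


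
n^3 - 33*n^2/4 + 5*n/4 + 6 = (n - 8)*(n - 1)*(n + 3/4)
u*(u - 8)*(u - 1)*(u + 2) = u^4 - 7*u^3 - 10*u^2 + 16*u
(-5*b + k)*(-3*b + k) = 15*b^2 - 8*b*k + k^2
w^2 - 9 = (w - 3)*(w + 3)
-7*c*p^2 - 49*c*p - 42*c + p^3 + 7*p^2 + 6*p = (-7*c + p)*(p + 1)*(p + 6)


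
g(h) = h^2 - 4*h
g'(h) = 2*h - 4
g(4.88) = 4.29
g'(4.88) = 5.76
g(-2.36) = 15.01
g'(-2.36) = -8.72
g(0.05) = -0.20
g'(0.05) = -3.90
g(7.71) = 28.60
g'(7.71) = 11.42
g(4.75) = 3.56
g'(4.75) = 5.50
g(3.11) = -2.77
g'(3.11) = 2.22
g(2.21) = -3.96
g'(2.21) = 0.42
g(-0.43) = 1.90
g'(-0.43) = -4.86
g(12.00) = 96.00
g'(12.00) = 20.00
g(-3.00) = 21.00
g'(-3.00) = -10.00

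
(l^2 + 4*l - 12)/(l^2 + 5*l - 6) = (l - 2)/(l - 1)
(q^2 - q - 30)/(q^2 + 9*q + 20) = (q - 6)/(q + 4)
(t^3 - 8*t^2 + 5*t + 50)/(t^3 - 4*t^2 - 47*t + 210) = (t^2 - 3*t - 10)/(t^2 + t - 42)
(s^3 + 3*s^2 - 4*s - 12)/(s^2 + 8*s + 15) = (s^2 - 4)/(s + 5)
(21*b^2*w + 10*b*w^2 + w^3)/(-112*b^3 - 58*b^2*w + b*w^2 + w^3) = w*(3*b + w)/(-16*b^2 - 6*b*w + w^2)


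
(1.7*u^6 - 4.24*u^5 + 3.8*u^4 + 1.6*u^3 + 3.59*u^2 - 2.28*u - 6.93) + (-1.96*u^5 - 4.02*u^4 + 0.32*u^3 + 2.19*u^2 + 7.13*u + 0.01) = 1.7*u^6 - 6.2*u^5 - 0.22*u^4 + 1.92*u^3 + 5.78*u^2 + 4.85*u - 6.92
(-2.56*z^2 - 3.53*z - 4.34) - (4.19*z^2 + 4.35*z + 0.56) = -6.75*z^2 - 7.88*z - 4.9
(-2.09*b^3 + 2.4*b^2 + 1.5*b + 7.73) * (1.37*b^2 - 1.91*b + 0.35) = -2.8633*b^5 + 7.2799*b^4 - 3.2605*b^3 + 8.5651*b^2 - 14.2393*b + 2.7055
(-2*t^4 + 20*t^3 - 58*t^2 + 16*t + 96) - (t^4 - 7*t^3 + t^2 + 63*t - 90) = -3*t^4 + 27*t^3 - 59*t^2 - 47*t + 186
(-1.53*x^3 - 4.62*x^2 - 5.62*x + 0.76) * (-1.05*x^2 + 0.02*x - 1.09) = 1.6065*x^5 + 4.8204*x^4 + 7.4763*x^3 + 4.1254*x^2 + 6.141*x - 0.8284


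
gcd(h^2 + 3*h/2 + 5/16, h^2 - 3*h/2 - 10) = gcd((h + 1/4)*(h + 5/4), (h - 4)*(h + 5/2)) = 1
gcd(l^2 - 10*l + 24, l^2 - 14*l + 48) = l - 6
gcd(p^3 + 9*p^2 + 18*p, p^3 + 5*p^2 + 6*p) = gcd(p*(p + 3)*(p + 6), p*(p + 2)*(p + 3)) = p^2 + 3*p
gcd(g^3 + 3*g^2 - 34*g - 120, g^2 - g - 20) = g + 4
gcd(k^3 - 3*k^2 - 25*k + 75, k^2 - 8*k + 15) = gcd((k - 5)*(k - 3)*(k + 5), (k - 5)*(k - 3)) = k^2 - 8*k + 15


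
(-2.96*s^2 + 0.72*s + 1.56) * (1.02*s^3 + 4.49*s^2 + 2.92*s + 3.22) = -3.0192*s^5 - 12.556*s^4 - 3.8192*s^3 - 0.4244*s^2 + 6.8736*s + 5.0232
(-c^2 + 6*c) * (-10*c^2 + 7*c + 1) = 10*c^4 - 67*c^3 + 41*c^2 + 6*c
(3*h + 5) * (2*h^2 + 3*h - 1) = 6*h^3 + 19*h^2 + 12*h - 5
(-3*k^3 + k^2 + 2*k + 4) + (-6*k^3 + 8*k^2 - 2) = -9*k^3 + 9*k^2 + 2*k + 2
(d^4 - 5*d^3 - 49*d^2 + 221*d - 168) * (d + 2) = d^5 - 3*d^4 - 59*d^3 + 123*d^2 + 274*d - 336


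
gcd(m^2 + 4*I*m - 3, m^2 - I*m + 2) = m + I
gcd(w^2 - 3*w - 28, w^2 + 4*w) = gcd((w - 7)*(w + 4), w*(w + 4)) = w + 4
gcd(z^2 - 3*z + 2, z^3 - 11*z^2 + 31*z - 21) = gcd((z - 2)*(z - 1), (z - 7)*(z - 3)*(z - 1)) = z - 1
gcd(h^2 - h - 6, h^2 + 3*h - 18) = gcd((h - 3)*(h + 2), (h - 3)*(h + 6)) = h - 3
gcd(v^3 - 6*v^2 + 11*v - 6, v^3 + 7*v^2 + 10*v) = 1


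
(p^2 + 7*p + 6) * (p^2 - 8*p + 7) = p^4 - p^3 - 43*p^2 + p + 42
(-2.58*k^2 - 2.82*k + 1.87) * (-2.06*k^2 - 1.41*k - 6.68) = 5.3148*k^4 + 9.447*k^3 + 17.3584*k^2 + 16.2009*k - 12.4916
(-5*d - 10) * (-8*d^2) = 40*d^3 + 80*d^2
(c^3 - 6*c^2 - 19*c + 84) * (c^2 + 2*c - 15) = c^5 - 4*c^4 - 46*c^3 + 136*c^2 + 453*c - 1260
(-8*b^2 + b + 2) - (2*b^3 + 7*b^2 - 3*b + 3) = -2*b^3 - 15*b^2 + 4*b - 1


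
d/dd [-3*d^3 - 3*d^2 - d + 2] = -9*d^2 - 6*d - 1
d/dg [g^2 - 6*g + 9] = 2*g - 6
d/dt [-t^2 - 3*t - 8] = -2*t - 3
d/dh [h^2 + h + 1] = 2*h + 1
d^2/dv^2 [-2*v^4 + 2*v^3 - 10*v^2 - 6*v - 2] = -24*v^2 + 12*v - 20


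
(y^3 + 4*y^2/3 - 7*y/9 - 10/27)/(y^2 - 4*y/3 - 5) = (y^2 - y/3 - 2/9)/(y - 3)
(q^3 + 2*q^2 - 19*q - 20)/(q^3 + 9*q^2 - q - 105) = (q^2 - 3*q - 4)/(q^2 + 4*q - 21)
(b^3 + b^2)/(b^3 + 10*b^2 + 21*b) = b*(b + 1)/(b^2 + 10*b + 21)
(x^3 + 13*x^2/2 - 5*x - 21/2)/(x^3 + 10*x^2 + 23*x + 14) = (x - 3/2)/(x + 2)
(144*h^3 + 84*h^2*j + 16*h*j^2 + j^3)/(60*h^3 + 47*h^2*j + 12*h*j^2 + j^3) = (36*h^2 + 12*h*j + j^2)/(15*h^2 + 8*h*j + j^2)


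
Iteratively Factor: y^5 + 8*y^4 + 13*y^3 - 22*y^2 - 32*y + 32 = (y + 4)*(y^4 + 4*y^3 - 3*y^2 - 10*y + 8) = (y - 1)*(y + 4)*(y^3 + 5*y^2 + 2*y - 8) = (y - 1)*(y + 2)*(y + 4)*(y^2 + 3*y - 4) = (y - 1)*(y + 2)*(y + 4)^2*(y - 1)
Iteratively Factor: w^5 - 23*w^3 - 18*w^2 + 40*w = (w + 4)*(w^4 - 4*w^3 - 7*w^2 + 10*w) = (w - 5)*(w + 4)*(w^3 + w^2 - 2*w) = (w - 5)*(w - 1)*(w + 4)*(w^2 + 2*w) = (w - 5)*(w - 1)*(w + 2)*(w + 4)*(w)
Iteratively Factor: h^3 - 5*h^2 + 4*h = (h)*(h^2 - 5*h + 4) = h*(h - 4)*(h - 1)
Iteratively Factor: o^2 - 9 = (o - 3)*(o + 3)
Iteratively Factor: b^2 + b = (b)*(b + 1)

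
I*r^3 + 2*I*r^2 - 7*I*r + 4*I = (r - 1)*(r + 4)*(I*r - I)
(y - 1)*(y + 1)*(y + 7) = y^3 + 7*y^2 - y - 7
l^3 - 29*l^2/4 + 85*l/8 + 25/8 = (l - 5)*(l - 5/2)*(l + 1/4)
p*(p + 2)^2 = p^3 + 4*p^2 + 4*p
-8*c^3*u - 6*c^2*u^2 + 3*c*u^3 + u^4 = u*(-2*c + u)*(c + u)*(4*c + u)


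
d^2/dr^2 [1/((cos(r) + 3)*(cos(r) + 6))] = (-4*sin(r)^4 + 11*sin(r)^2 + 783*cos(r)/4 - 27*cos(3*r)/4 + 119)/((cos(r) + 3)^3*(cos(r) + 6)^3)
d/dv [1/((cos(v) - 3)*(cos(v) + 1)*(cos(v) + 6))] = (-3*sin(v)^2 + 8*cos(v) - 12)*sin(v)/((cos(v) - 3)^2*(cos(v) + 1)^2*(cos(v) + 6)^2)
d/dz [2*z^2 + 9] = 4*z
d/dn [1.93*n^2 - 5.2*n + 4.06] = 3.86*n - 5.2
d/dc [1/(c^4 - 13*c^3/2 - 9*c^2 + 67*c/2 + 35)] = 2*(-8*c^3 + 39*c^2 + 36*c - 67)/(2*c^4 - 13*c^3 - 18*c^2 + 67*c + 70)^2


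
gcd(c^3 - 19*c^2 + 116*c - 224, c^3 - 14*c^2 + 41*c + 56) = c^2 - 15*c + 56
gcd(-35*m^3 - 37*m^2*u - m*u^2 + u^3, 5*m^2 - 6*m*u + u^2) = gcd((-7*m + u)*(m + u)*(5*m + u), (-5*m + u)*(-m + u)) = 1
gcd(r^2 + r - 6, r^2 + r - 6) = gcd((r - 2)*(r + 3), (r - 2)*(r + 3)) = r^2 + r - 6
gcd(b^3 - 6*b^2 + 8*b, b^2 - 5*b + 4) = b - 4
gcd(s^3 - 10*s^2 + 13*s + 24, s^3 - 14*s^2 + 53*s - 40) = s - 8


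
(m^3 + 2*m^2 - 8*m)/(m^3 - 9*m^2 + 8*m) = (m^2 + 2*m - 8)/(m^2 - 9*m + 8)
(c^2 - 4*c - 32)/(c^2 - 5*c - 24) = (c + 4)/(c + 3)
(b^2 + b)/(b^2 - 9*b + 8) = b*(b + 1)/(b^2 - 9*b + 8)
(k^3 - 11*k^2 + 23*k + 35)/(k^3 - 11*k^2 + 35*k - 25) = (k^2 - 6*k - 7)/(k^2 - 6*k + 5)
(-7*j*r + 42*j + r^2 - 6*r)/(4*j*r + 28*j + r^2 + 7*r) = (-7*j*r + 42*j + r^2 - 6*r)/(4*j*r + 28*j + r^2 + 7*r)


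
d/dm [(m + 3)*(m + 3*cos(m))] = m - (m + 3)*(3*sin(m) - 1) + 3*cos(m)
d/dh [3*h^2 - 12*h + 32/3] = 6*h - 12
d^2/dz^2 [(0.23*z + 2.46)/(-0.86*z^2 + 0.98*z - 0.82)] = (-(0.23*z + 2.46)*(1.72*z - 0.98)*(3.44*z - 1.96) + (1.1868*z + 3.7804)*(0.86*z^2 - 0.98*z + 0.82))/(0.86*z^2 - 0.98*z + 0.82)^3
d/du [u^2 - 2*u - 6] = 2*u - 2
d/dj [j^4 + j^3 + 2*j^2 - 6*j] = 4*j^3 + 3*j^2 + 4*j - 6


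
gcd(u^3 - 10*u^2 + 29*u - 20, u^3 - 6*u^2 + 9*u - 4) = u^2 - 5*u + 4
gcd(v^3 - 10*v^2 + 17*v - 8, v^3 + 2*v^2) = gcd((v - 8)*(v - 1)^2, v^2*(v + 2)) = 1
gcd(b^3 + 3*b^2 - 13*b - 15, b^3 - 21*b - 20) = b + 1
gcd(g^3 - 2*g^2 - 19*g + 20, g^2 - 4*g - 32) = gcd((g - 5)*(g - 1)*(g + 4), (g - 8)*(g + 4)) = g + 4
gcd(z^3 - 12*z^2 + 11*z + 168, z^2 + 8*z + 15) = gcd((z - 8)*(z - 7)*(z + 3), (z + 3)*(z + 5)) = z + 3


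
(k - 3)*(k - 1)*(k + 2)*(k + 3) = k^4 + k^3 - 11*k^2 - 9*k + 18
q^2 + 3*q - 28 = (q - 4)*(q + 7)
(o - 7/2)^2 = o^2 - 7*o + 49/4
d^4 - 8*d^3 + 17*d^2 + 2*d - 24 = (d - 4)*(d - 3)*(d - 2)*(d + 1)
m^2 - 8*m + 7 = (m - 7)*(m - 1)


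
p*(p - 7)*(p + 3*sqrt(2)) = p^3 - 7*p^2 + 3*sqrt(2)*p^2 - 21*sqrt(2)*p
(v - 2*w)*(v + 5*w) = v^2 + 3*v*w - 10*w^2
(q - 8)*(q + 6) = q^2 - 2*q - 48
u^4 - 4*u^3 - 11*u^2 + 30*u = u*(u - 5)*(u - 2)*(u + 3)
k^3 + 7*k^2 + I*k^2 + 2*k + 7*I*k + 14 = (k + 7)*(k - I)*(k + 2*I)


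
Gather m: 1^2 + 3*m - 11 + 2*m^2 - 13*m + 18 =2*m^2 - 10*m + 8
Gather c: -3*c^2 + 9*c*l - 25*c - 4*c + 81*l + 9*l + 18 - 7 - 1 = -3*c^2 + c*(9*l - 29) + 90*l + 10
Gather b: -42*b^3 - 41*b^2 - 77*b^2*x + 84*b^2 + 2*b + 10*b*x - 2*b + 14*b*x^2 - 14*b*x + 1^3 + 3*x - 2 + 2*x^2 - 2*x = -42*b^3 + b^2*(43 - 77*x) + b*(14*x^2 - 4*x) + 2*x^2 + x - 1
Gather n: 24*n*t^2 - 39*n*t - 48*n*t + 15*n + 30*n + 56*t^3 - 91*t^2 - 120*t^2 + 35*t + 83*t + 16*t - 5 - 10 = n*(24*t^2 - 87*t + 45) + 56*t^3 - 211*t^2 + 134*t - 15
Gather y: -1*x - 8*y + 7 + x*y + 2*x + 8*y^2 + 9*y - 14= x + 8*y^2 + y*(x + 1) - 7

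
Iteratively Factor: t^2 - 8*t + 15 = (t - 5)*(t - 3)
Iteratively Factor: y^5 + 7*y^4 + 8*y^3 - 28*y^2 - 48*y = (y + 4)*(y^4 + 3*y^3 - 4*y^2 - 12*y) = (y + 2)*(y + 4)*(y^3 + y^2 - 6*y) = (y + 2)*(y + 3)*(y + 4)*(y^2 - 2*y) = (y - 2)*(y + 2)*(y + 3)*(y + 4)*(y)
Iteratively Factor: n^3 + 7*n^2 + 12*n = (n + 3)*(n^2 + 4*n) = n*(n + 3)*(n + 4)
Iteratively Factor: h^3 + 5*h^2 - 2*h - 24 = (h + 4)*(h^2 + h - 6) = (h + 3)*(h + 4)*(h - 2)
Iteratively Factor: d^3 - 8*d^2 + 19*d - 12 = (d - 3)*(d^2 - 5*d + 4) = (d - 4)*(d - 3)*(d - 1)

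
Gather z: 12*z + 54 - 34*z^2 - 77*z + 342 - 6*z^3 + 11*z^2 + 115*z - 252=-6*z^3 - 23*z^2 + 50*z + 144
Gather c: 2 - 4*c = 2 - 4*c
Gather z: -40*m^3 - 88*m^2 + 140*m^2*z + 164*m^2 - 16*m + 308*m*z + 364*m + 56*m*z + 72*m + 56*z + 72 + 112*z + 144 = -40*m^3 + 76*m^2 + 420*m + z*(140*m^2 + 364*m + 168) + 216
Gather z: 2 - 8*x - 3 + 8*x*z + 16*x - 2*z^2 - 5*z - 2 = 8*x - 2*z^2 + z*(8*x - 5) - 3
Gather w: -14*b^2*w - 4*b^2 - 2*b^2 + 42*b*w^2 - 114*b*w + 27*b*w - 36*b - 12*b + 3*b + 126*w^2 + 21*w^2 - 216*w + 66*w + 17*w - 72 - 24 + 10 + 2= -6*b^2 - 45*b + w^2*(42*b + 147) + w*(-14*b^2 - 87*b - 133) - 84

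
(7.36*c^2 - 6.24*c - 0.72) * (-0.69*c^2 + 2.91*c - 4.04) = -5.0784*c^4 + 25.7232*c^3 - 47.396*c^2 + 23.1144*c + 2.9088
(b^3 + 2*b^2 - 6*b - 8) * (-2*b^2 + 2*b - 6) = -2*b^5 - 2*b^4 + 10*b^3 - 8*b^2 + 20*b + 48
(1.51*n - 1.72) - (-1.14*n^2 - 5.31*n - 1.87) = 1.14*n^2 + 6.82*n + 0.15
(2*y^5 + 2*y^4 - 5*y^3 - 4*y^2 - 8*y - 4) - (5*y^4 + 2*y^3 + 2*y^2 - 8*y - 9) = 2*y^5 - 3*y^4 - 7*y^3 - 6*y^2 + 5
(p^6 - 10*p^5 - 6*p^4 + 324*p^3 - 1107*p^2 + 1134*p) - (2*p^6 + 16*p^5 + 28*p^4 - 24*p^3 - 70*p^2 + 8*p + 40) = -p^6 - 26*p^5 - 34*p^4 + 348*p^3 - 1037*p^2 + 1126*p - 40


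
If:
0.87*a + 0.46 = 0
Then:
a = -0.53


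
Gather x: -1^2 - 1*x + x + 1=0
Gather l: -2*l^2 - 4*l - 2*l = -2*l^2 - 6*l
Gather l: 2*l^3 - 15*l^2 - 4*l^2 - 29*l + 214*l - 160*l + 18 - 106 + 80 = 2*l^3 - 19*l^2 + 25*l - 8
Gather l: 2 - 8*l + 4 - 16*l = 6 - 24*l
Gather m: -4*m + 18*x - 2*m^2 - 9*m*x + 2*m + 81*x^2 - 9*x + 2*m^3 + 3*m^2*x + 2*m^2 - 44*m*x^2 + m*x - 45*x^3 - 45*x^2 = 2*m^3 + 3*m^2*x + m*(-44*x^2 - 8*x - 2) - 45*x^3 + 36*x^2 + 9*x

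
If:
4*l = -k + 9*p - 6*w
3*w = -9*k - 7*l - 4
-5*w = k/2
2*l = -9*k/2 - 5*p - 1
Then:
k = -890/331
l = 917/331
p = 368/331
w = 89/331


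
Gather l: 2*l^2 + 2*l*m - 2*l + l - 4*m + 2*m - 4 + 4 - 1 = 2*l^2 + l*(2*m - 1) - 2*m - 1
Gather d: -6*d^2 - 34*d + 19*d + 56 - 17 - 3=-6*d^2 - 15*d + 36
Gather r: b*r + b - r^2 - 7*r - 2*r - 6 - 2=b - r^2 + r*(b - 9) - 8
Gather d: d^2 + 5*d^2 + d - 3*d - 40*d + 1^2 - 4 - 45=6*d^2 - 42*d - 48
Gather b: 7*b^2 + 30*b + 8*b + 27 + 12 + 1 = 7*b^2 + 38*b + 40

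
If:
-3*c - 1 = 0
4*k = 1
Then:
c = -1/3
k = 1/4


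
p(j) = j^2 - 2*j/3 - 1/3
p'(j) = 2*j - 2/3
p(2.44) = 3.99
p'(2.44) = 4.21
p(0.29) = -0.44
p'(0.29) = -0.09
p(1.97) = 2.23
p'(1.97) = 3.27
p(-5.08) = 28.86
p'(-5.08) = -10.83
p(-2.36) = 6.81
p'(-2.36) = -5.39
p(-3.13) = 11.55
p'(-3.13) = -6.93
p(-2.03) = 5.14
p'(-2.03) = -4.73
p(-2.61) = 8.22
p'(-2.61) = -5.89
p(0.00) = -0.33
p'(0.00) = -0.67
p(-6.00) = 39.67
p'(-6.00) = -12.67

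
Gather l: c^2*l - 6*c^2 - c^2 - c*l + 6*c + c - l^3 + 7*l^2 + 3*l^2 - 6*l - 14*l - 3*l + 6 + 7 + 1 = -7*c^2 + 7*c - l^3 + 10*l^2 + l*(c^2 - c - 23) + 14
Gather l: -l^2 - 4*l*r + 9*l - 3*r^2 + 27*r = -l^2 + l*(9 - 4*r) - 3*r^2 + 27*r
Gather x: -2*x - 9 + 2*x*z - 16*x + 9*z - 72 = x*(2*z - 18) + 9*z - 81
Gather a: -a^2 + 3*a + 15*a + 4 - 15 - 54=-a^2 + 18*a - 65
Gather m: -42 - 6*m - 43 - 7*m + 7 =-13*m - 78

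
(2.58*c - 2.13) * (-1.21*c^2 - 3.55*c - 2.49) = -3.1218*c^3 - 6.5817*c^2 + 1.1373*c + 5.3037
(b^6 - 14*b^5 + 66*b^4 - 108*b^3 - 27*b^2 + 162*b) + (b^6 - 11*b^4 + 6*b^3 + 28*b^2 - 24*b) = 2*b^6 - 14*b^5 + 55*b^4 - 102*b^3 + b^2 + 138*b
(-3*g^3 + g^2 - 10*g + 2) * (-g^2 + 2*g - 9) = 3*g^5 - 7*g^4 + 39*g^3 - 31*g^2 + 94*g - 18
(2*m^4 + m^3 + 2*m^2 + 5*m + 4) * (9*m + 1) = 18*m^5 + 11*m^4 + 19*m^3 + 47*m^2 + 41*m + 4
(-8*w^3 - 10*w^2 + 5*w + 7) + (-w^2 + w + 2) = -8*w^3 - 11*w^2 + 6*w + 9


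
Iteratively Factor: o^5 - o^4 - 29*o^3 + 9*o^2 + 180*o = (o + 4)*(o^4 - 5*o^3 - 9*o^2 + 45*o) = (o - 5)*(o + 4)*(o^3 - 9*o) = o*(o - 5)*(o + 4)*(o^2 - 9) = o*(o - 5)*(o + 3)*(o + 4)*(o - 3)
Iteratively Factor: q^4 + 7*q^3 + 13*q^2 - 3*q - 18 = (q + 3)*(q^3 + 4*q^2 + q - 6) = (q - 1)*(q + 3)*(q^2 + 5*q + 6) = (q - 1)*(q + 3)^2*(q + 2)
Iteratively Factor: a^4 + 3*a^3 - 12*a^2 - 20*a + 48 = (a + 3)*(a^3 - 12*a + 16) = (a + 3)*(a + 4)*(a^2 - 4*a + 4) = (a - 2)*(a + 3)*(a + 4)*(a - 2)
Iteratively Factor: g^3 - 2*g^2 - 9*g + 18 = (g + 3)*(g^2 - 5*g + 6) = (g - 2)*(g + 3)*(g - 3)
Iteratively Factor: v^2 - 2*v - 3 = (v - 3)*(v + 1)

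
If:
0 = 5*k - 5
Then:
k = 1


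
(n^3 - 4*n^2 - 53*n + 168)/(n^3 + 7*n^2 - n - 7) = (n^2 - 11*n + 24)/(n^2 - 1)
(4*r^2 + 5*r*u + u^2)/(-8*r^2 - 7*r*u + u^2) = (-4*r - u)/(8*r - u)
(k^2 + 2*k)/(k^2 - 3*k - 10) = k/(k - 5)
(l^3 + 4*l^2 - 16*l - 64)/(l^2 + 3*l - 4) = (l^2 - 16)/(l - 1)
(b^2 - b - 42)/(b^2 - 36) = (b - 7)/(b - 6)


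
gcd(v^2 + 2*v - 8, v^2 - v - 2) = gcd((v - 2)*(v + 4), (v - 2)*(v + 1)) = v - 2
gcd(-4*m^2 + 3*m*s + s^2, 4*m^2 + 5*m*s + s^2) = 4*m + s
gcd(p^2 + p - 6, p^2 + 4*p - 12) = p - 2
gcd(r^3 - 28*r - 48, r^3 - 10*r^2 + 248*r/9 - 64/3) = r - 6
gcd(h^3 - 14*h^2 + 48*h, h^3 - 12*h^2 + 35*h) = h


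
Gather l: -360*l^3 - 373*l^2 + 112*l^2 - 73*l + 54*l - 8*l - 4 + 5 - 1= -360*l^3 - 261*l^2 - 27*l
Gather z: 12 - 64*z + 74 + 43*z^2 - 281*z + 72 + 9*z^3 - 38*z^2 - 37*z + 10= 9*z^3 + 5*z^2 - 382*z + 168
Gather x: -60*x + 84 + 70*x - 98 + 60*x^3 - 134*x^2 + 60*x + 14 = 60*x^3 - 134*x^2 + 70*x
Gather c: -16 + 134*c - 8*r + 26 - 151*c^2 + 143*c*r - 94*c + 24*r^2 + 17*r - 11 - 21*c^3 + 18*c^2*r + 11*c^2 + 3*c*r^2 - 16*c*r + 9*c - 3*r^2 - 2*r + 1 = -21*c^3 + c^2*(18*r - 140) + c*(3*r^2 + 127*r + 49) + 21*r^2 + 7*r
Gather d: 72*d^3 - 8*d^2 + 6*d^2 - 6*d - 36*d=72*d^3 - 2*d^2 - 42*d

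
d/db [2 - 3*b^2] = -6*b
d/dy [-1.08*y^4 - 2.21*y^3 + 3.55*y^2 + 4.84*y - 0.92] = -4.32*y^3 - 6.63*y^2 + 7.1*y + 4.84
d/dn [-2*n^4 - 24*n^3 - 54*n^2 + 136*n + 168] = -8*n^3 - 72*n^2 - 108*n + 136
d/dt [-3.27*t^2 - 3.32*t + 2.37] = -6.54*t - 3.32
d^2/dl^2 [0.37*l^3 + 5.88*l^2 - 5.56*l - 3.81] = 2.22*l + 11.76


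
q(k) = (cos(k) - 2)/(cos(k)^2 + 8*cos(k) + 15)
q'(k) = (2*sin(k)*cos(k) + 8*sin(k))*(cos(k) - 2)/(cos(k)^2 + 8*cos(k) + 15)^2 - sin(k)/(cos(k)^2 + 8*cos(k) + 15) = (cos(k)^2 - 4*cos(k) - 31)*sin(k)/(cos(k)^2 + 8*cos(k) + 15)^2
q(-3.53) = -0.35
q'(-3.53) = -0.14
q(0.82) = -0.06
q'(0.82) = -0.06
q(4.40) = -0.18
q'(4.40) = 0.18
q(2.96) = -0.37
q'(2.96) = -0.07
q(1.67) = -0.15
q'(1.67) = -0.15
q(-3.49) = -0.35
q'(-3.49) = -0.13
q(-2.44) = -0.29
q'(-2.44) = 0.20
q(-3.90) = -0.28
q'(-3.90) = -0.20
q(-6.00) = -0.04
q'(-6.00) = -0.02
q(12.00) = -0.05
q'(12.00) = 0.04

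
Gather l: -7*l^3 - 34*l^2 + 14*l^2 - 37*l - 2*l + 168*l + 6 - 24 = -7*l^3 - 20*l^2 + 129*l - 18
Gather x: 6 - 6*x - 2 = 4 - 6*x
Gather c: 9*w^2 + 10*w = 9*w^2 + 10*w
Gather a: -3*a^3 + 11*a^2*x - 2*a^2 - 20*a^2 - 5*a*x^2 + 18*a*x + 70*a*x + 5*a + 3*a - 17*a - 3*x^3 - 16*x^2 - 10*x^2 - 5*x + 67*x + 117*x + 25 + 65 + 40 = -3*a^3 + a^2*(11*x - 22) + a*(-5*x^2 + 88*x - 9) - 3*x^3 - 26*x^2 + 179*x + 130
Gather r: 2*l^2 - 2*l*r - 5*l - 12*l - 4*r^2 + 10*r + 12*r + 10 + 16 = 2*l^2 - 17*l - 4*r^2 + r*(22 - 2*l) + 26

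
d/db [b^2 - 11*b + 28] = 2*b - 11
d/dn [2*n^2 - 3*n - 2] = 4*n - 3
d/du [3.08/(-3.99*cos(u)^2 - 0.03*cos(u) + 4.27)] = -(24.5784*cos(u) + 0.0924)*sin(u)/(3.99*cos(u)^2 + 0.03*cos(u) - 4.27)^2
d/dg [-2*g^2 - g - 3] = -4*g - 1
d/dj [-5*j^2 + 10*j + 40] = 10 - 10*j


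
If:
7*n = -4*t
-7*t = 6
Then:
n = 24/49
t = -6/7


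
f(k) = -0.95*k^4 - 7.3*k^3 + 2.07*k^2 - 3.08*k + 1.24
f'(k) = -3.8*k^3 - 21.9*k^2 + 4.14*k - 3.08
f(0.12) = 0.89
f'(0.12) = -2.91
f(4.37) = -928.36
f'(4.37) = -720.33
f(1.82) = -51.94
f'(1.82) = -91.00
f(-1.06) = 14.33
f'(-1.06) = -27.55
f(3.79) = -574.12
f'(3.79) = -508.83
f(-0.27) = 2.36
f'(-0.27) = -5.72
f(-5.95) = 439.89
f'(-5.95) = -2.58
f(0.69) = -2.51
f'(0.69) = -11.90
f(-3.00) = 149.26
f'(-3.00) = -110.00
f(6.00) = -2750.72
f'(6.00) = -1587.44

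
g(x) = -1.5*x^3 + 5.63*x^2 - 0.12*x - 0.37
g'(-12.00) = -783.24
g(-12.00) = 3403.79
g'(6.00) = -94.56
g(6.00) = -122.41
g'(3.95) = -25.85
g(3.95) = -5.45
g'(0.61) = 5.07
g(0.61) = 1.31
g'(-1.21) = -20.33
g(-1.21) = 10.68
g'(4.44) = -38.84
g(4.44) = -21.21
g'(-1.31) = -22.59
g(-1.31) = 12.82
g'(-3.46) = -92.95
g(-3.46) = 129.58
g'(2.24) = 2.52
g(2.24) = 10.75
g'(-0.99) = -15.68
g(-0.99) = 6.72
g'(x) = -4.5*x^2 + 11.26*x - 0.12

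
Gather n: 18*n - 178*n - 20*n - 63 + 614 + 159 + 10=720 - 180*n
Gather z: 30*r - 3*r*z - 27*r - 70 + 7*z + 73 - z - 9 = 3*r + z*(6 - 3*r) - 6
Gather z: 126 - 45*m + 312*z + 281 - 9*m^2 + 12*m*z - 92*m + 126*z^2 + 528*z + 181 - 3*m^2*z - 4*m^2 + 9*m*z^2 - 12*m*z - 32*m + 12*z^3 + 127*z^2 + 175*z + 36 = -13*m^2 - 169*m + 12*z^3 + z^2*(9*m + 253) + z*(1015 - 3*m^2) + 624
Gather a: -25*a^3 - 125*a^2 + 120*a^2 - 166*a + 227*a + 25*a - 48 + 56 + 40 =-25*a^3 - 5*a^2 + 86*a + 48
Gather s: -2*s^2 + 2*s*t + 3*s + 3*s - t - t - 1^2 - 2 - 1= -2*s^2 + s*(2*t + 6) - 2*t - 4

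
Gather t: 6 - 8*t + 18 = 24 - 8*t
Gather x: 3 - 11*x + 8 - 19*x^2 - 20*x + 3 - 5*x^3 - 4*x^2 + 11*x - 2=-5*x^3 - 23*x^2 - 20*x + 12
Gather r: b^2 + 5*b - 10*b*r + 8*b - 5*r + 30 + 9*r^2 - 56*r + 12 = b^2 + 13*b + 9*r^2 + r*(-10*b - 61) + 42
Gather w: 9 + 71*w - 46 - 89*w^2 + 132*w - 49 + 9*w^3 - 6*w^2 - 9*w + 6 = 9*w^3 - 95*w^2 + 194*w - 80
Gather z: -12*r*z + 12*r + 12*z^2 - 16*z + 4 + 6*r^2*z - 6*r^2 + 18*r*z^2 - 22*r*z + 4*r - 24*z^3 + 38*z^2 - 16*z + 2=-6*r^2 + 16*r - 24*z^3 + z^2*(18*r + 50) + z*(6*r^2 - 34*r - 32) + 6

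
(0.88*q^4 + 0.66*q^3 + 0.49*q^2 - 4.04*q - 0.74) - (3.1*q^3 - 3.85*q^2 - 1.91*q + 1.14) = 0.88*q^4 - 2.44*q^3 + 4.34*q^2 - 2.13*q - 1.88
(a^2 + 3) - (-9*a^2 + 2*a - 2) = 10*a^2 - 2*a + 5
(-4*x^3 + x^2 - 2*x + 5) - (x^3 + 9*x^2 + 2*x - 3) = -5*x^3 - 8*x^2 - 4*x + 8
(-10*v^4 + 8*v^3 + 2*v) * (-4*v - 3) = 40*v^5 - 2*v^4 - 24*v^3 - 8*v^2 - 6*v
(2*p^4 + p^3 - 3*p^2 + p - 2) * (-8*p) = -16*p^5 - 8*p^4 + 24*p^3 - 8*p^2 + 16*p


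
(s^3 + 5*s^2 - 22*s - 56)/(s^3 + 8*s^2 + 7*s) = (s^2 - 2*s - 8)/(s*(s + 1))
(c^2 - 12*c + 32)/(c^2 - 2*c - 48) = (c - 4)/(c + 6)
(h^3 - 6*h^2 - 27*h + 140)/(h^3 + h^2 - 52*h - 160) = (h^2 - 11*h + 28)/(h^2 - 4*h - 32)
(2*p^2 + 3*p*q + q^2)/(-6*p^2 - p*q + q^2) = (-p - q)/(3*p - q)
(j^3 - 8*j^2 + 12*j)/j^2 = j - 8 + 12/j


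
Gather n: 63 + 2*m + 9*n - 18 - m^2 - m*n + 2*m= -m^2 + 4*m + n*(9 - m) + 45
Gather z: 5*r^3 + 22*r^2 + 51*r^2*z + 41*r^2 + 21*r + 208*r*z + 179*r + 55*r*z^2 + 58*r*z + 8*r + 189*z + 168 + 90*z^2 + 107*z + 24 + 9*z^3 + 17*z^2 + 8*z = 5*r^3 + 63*r^2 + 208*r + 9*z^3 + z^2*(55*r + 107) + z*(51*r^2 + 266*r + 304) + 192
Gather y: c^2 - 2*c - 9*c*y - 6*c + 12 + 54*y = c^2 - 8*c + y*(54 - 9*c) + 12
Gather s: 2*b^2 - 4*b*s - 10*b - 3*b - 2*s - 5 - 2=2*b^2 - 13*b + s*(-4*b - 2) - 7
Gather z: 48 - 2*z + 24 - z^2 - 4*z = -z^2 - 6*z + 72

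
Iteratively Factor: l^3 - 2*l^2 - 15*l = (l + 3)*(l^2 - 5*l) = l*(l + 3)*(l - 5)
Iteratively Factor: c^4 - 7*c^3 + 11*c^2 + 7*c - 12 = (c - 3)*(c^3 - 4*c^2 - c + 4) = (c - 3)*(c + 1)*(c^2 - 5*c + 4) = (c - 4)*(c - 3)*(c + 1)*(c - 1)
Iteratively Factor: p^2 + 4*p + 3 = (p + 3)*(p + 1)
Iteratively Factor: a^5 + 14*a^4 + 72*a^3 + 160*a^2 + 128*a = (a + 4)*(a^4 + 10*a^3 + 32*a^2 + 32*a) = a*(a + 4)*(a^3 + 10*a^2 + 32*a + 32) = a*(a + 4)^2*(a^2 + 6*a + 8) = a*(a + 2)*(a + 4)^2*(a + 4)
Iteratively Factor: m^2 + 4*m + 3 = (m + 3)*(m + 1)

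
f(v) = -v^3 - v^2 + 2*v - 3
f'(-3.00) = -19.00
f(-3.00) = 9.00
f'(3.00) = -31.00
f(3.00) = -33.00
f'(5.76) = -109.05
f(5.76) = -215.76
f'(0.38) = 0.81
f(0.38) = -2.44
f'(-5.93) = -91.63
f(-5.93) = 158.50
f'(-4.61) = -52.54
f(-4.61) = 64.50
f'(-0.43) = 2.31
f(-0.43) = -3.97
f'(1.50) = -7.75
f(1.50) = -5.62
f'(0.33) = 1.01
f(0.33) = -2.48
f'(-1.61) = -2.56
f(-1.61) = -4.64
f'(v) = -3*v^2 - 2*v + 2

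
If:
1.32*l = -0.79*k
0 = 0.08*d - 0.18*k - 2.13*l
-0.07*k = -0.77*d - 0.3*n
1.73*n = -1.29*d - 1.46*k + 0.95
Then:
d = -0.29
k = 0.02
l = -0.01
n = 0.75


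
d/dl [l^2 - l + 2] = 2*l - 1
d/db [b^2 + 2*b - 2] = 2*b + 2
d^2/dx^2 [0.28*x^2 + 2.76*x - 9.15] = 0.560000000000000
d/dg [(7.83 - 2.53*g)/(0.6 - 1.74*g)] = (21.064788*g - 7.26372)/(1.74*g - 0.6)^3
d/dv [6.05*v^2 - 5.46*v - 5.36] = 12.1*v - 5.46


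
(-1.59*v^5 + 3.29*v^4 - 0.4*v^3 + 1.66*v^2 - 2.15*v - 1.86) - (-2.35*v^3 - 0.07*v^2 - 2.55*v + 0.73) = -1.59*v^5 + 3.29*v^4 + 1.95*v^3 + 1.73*v^2 + 0.4*v - 2.59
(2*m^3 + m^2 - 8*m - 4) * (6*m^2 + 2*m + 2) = 12*m^5 + 10*m^4 - 42*m^3 - 38*m^2 - 24*m - 8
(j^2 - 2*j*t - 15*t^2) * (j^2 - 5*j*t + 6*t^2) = j^4 - 7*j^3*t + j^2*t^2 + 63*j*t^3 - 90*t^4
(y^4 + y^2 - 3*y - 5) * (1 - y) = -y^5 + y^4 - y^3 + 4*y^2 + 2*y - 5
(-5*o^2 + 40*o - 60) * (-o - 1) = 5*o^3 - 35*o^2 + 20*o + 60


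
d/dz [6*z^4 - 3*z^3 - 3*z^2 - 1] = 3*z*(8*z^2 - 3*z - 2)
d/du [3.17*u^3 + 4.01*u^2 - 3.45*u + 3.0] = 9.51*u^2 + 8.02*u - 3.45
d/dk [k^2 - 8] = 2*k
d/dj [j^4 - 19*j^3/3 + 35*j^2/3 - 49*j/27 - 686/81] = 4*j^3 - 19*j^2 + 70*j/3 - 49/27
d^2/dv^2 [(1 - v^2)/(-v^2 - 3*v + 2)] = 2*(-3*v^3 + 3*v^2 - 9*v - 7)/(v^6 + 9*v^5 + 21*v^4 - 9*v^3 - 42*v^2 + 36*v - 8)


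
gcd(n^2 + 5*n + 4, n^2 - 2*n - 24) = n + 4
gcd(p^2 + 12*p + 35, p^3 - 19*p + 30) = p + 5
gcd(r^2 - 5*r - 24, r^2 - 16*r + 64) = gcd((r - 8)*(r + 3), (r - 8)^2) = r - 8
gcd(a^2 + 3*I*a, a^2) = a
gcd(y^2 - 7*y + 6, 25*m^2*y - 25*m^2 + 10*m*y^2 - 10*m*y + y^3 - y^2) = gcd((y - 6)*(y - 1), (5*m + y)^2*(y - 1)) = y - 1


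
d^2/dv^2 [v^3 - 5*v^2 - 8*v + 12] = 6*v - 10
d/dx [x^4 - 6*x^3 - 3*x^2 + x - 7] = 4*x^3 - 18*x^2 - 6*x + 1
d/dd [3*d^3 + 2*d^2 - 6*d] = 9*d^2 + 4*d - 6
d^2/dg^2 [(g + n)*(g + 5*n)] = 2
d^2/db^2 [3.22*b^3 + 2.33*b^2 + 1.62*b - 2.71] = 19.32*b + 4.66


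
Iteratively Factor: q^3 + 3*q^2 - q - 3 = (q - 1)*(q^2 + 4*q + 3) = (q - 1)*(q + 1)*(q + 3)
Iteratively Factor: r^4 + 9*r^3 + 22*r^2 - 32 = (r + 4)*(r^3 + 5*r^2 + 2*r - 8) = (r - 1)*(r + 4)*(r^2 + 6*r + 8) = (r - 1)*(r + 4)^2*(r + 2)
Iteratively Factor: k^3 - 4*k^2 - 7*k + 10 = (k - 1)*(k^2 - 3*k - 10) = (k - 5)*(k - 1)*(k + 2)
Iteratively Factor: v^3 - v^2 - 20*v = (v + 4)*(v^2 - 5*v) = v*(v + 4)*(v - 5)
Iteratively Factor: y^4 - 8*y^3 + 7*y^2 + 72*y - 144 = (y - 4)*(y^3 - 4*y^2 - 9*y + 36) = (y - 4)*(y - 3)*(y^2 - y - 12) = (y - 4)*(y - 3)*(y + 3)*(y - 4)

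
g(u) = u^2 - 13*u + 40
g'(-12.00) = -37.00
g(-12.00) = 340.00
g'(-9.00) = -31.00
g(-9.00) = 238.00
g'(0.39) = -12.22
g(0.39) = 35.08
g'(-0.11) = -13.22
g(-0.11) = 41.44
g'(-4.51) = -22.02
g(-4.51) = 118.97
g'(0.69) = -11.62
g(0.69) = 31.51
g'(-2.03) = -17.06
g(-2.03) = 70.51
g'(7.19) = 1.38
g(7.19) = -1.77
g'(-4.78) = -22.56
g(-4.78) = 124.99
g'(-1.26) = -15.52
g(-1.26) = 57.97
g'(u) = 2*u - 13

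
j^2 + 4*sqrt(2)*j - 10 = (j - sqrt(2))*(j + 5*sqrt(2))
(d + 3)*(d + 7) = d^2 + 10*d + 21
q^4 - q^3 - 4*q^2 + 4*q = q*(q - 2)*(q - 1)*(q + 2)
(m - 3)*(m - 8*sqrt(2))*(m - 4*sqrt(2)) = m^3 - 12*sqrt(2)*m^2 - 3*m^2 + 36*sqrt(2)*m + 64*m - 192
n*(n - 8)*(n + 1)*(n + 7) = n^4 - 57*n^2 - 56*n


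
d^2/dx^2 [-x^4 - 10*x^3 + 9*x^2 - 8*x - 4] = -12*x^2 - 60*x + 18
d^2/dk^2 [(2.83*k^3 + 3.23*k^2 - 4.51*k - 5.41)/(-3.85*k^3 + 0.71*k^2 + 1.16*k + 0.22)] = (-111.22496*k^6 + 325.26417*k^5 + 772.99299*k^4 - 231.494346*k^3 - 84.0697740000001*k^2 + 49.179072*k + 10.25474)/(57.066625*k^9 - 31.571925*k^8 - 45.759945*k^7 + 8.88439899999999*k^6 + 17.395632*k^5 + 2.696286*k^4 - 2.089028*k^3 - 0.991188*k^2 - 0.168432*k - 0.010648)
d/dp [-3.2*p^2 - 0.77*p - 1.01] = -6.4*p - 0.77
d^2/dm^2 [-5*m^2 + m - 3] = -10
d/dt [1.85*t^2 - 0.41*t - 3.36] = 3.7*t - 0.41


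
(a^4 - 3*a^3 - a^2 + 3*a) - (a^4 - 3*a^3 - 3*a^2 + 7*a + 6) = 2*a^2 - 4*a - 6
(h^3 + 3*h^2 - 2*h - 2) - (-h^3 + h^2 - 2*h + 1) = 2*h^3 + 2*h^2 - 3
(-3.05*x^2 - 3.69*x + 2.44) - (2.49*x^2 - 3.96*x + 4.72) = -5.54*x^2 + 0.27*x - 2.28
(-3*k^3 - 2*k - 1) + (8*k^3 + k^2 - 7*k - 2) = 5*k^3 + k^2 - 9*k - 3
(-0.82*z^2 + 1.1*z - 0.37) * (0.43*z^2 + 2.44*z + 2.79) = -0.3526*z^4 - 1.5278*z^3 + 0.2371*z^2 + 2.1662*z - 1.0323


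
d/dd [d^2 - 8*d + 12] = 2*d - 8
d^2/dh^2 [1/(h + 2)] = 2/(h + 2)^3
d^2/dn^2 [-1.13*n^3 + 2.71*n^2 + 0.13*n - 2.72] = 5.42 - 6.78*n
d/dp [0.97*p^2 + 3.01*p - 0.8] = 1.94*p + 3.01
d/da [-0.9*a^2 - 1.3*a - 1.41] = -1.8*a - 1.3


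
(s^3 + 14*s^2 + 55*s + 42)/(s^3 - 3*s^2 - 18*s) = (s^3 + 14*s^2 + 55*s + 42)/(s*(s^2 - 3*s - 18))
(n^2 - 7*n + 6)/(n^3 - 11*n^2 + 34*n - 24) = 1/(n - 4)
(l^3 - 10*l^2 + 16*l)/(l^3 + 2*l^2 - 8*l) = (l - 8)/(l + 4)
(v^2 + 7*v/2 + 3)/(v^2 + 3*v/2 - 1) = (2*v + 3)/(2*v - 1)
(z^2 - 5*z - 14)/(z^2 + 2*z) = (z - 7)/z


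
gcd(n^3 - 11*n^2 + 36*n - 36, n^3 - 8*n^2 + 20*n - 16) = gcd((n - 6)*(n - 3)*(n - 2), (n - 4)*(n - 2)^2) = n - 2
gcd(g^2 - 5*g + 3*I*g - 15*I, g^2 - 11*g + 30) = g - 5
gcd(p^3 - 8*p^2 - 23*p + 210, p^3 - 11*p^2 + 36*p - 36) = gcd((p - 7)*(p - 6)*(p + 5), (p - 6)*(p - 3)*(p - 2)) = p - 6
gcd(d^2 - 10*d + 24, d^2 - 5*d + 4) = d - 4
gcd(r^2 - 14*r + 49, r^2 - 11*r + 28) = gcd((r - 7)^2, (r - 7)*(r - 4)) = r - 7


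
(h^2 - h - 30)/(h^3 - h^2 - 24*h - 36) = (h + 5)/(h^2 + 5*h + 6)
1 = 1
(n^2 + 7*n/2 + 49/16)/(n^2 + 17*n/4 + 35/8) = (4*n + 7)/(2*(2*n + 5))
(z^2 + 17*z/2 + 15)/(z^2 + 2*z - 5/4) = 2*(z + 6)/(2*z - 1)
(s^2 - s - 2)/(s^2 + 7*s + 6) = (s - 2)/(s + 6)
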